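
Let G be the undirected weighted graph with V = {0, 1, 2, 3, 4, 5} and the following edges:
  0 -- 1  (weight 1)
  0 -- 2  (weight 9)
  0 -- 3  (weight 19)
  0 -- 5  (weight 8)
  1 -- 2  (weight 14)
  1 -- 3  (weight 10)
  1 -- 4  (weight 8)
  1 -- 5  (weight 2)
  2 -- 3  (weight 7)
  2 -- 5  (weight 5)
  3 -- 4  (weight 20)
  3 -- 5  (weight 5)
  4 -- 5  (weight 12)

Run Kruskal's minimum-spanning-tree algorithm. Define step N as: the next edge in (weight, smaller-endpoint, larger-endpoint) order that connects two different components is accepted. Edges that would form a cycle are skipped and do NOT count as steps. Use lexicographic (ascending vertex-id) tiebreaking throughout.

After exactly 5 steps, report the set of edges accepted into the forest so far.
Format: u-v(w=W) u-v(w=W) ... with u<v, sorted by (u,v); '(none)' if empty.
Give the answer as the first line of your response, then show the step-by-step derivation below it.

0-1(w=1) 1-4(w=8) 1-5(w=2) 2-5(w=5) 3-5(w=5)

step 1: add edge 0-1 (w=1); MST = {0-1(w=1)}
step 2: add edge 1-5 (w=2); MST = {0-1(w=1) 1-5(w=2)}
step 3: add edge 2-5 (w=5); MST = {0-1(w=1) 1-5(w=2) 2-5(w=5)}
step 4: add edge 3-5 (w=5); MST = {0-1(w=1) 1-5(w=2) 2-5(w=5) 3-5(w=5)}
step 5: add edge 1-4 (w=8); MST = {0-1(w=1) 1-4(w=8) 1-5(w=2) 2-5(w=5) 3-5(w=5)}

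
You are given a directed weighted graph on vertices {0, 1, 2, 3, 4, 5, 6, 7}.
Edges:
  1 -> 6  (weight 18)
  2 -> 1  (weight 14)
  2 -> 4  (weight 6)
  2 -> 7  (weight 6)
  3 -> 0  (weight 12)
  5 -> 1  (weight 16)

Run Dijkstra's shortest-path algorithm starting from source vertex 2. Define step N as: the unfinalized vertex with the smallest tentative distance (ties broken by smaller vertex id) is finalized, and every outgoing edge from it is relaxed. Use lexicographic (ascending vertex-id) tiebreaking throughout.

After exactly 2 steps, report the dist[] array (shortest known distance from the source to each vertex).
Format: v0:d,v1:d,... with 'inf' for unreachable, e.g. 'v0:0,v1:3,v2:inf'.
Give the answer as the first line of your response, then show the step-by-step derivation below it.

v0:inf,v1:14,v2:0,v3:inf,v4:6,v5:inf,v6:inf,v7:6

step 1: dist = v0:inf,v1:14,v2:0,v3:inf,v4:6,v5:inf,v6:inf,v7:6
step 2: dist = v0:inf,v1:14,v2:0,v3:inf,v4:6,v5:inf,v6:inf,v7:6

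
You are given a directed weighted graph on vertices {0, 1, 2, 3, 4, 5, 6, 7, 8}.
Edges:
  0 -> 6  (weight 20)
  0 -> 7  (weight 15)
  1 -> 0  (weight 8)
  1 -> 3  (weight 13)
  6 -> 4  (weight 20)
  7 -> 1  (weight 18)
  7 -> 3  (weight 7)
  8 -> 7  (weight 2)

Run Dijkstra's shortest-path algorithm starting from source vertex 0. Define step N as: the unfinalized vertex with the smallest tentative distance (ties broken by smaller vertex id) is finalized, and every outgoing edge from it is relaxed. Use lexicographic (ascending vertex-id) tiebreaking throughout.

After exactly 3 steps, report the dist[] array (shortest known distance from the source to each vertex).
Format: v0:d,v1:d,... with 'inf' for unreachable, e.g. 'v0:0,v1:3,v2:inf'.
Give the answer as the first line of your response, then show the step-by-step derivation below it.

v0:0,v1:33,v2:inf,v3:22,v4:40,v5:inf,v6:20,v7:15,v8:inf

step 1: dist = v0:0,v1:inf,v2:inf,v3:inf,v4:inf,v5:inf,v6:20,v7:15,v8:inf
step 2: dist = v0:0,v1:33,v2:inf,v3:22,v4:inf,v5:inf,v6:20,v7:15,v8:inf
step 3: dist = v0:0,v1:33,v2:inf,v3:22,v4:40,v5:inf,v6:20,v7:15,v8:inf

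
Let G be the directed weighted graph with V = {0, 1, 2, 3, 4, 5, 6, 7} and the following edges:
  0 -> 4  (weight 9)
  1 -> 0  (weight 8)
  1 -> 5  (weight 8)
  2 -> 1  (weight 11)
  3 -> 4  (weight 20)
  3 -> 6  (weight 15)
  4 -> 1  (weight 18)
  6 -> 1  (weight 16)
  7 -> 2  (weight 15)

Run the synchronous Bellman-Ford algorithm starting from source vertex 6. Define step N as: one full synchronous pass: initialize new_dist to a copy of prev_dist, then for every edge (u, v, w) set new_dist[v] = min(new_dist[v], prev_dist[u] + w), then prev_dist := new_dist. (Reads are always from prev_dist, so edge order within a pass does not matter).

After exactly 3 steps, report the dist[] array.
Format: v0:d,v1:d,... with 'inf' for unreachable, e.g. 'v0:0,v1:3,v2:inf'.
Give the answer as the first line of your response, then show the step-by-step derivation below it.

v0:24,v1:16,v2:inf,v3:inf,v4:33,v5:24,v6:0,v7:inf

step 1: dist = v0:inf,v1:16,v2:inf,v3:inf,v4:inf,v5:inf,v6:0,v7:inf
step 2: dist = v0:24,v1:16,v2:inf,v3:inf,v4:inf,v5:24,v6:0,v7:inf
step 3: dist = v0:24,v1:16,v2:inf,v3:inf,v4:33,v5:24,v6:0,v7:inf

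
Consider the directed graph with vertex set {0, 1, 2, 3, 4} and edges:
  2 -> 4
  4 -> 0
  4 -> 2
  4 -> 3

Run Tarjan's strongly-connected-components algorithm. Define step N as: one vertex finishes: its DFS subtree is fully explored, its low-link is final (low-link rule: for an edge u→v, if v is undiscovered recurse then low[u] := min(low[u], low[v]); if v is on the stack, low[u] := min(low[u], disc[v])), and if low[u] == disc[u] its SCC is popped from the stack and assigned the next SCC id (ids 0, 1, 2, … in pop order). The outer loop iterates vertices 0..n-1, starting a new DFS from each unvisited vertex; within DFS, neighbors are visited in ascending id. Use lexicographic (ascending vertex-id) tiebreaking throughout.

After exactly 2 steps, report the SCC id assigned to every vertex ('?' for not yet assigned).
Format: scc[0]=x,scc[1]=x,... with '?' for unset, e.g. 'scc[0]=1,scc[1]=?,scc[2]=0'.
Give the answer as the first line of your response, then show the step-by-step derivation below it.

scc[0]=0,scc[1]=1,scc[2]=?,scc[3]=?,scc[4]=?

step 1: low=(low[0]=0,low[1]=?,low[2]=?,low[3]=?,low[4]=?); scc=(scc[0]=0,scc[1]=?,scc[2]=?,scc[3]=?,scc[4]=?)
step 2: low=(low[0]=0,low[1]=1,low[2]=?,low[3]=?,low[4]=?); scc=(scc[0]=0,scc[1]=1,scc[2]=?,scc[3]=?,scc[4]=?)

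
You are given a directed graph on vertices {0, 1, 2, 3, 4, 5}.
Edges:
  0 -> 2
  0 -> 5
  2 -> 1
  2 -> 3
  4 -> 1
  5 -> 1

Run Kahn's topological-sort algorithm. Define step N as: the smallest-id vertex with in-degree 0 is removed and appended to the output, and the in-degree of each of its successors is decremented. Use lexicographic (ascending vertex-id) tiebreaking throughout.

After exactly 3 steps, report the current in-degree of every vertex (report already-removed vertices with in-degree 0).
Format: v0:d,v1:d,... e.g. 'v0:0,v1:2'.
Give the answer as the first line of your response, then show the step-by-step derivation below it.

v0:0,v1:2,v2:0,v3:0,v4:0,v5:0

step 1: output 0; order=[0]; indeg=(0,3,0,1,0,0)
step 2: output 2; order=[0,2]; indeg=(0,2,0,0,0,0)
step 3: output 3; order=[0,2,3]; indeg=(0,2,0,0,0,0)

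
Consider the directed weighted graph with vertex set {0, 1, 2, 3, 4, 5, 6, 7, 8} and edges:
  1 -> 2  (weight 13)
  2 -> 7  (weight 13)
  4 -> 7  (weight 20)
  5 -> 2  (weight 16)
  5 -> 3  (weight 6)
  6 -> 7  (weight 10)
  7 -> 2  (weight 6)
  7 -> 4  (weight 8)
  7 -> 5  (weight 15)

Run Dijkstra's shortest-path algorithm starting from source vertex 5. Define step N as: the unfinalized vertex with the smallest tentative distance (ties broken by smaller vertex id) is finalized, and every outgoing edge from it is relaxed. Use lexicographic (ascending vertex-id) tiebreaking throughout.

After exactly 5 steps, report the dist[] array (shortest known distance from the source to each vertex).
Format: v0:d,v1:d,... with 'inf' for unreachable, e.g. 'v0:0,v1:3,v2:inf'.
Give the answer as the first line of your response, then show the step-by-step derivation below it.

v0:inf,v1:inf,v2:16,v3:6,v4:37,v5:0,v6:inf,v7:29,v8:inf

step 1: dist = v0:inf,v1:inf,v2:16,v3:6,v4:inf,v5:0,v6:inf,v7:inf,v8:inf
step 2: dist = v0:inf,v1:inf,v2:16,v3:6,v4:inf,v5:0,v6:inf,v7:inf,v8:inf
step 3: dist = v0:inf,v1:inf,v2:16,v3:6,v4:inf,v5:0,v6:inf,v7:29,v8:inf
step 4: dist = v0:inf,v1:inf,v2:16,v3:6,v4:37,v5:0,v6:inf,v7:29,v8:inf
step 5: dist = v0:inf,v1:inf,v2:16,v3:6,v4:37,v5:0,v6:inf,v7:29,v8:inf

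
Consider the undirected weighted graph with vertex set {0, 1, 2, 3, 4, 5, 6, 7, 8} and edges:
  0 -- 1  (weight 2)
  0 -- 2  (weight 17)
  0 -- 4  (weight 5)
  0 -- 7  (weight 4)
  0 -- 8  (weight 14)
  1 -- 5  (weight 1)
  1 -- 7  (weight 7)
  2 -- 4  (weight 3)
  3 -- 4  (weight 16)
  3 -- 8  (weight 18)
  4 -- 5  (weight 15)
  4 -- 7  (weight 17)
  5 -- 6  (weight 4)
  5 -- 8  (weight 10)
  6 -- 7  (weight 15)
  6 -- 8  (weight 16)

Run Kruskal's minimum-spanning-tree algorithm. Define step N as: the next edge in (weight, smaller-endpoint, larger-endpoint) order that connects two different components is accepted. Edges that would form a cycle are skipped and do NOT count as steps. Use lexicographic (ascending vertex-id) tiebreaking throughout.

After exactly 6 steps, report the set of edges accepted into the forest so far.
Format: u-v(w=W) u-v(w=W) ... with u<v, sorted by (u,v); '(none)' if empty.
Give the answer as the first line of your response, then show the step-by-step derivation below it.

0-1(w=2) 0-4(w=5) 0-7(w=4) 1-5(w=1) 2-4(w=3) 5-6(w=4)

step 1: add edge 1-5 (w=1); MST = {1-5(w=1)}
step 2: add edge 0-1 (w=2); MST = {0-1(w=2) 1-5(w=1)}
step 3: add edge 2-4 (w=3); MST = {0-1(w=2) 1-5(w=1) 2-4(w=3)}
step 4: add edge 0-7 (w=4); MST = {0-1(w=2) 0-7(w=4) 1-5(w=1) 2-4(w=3)}
step 5: add edge 5-6 (w=4); MST = {0-1(w=2) 0-7(w=4) 1-5(w=1) 2-4(w=3) 5-6(w=4)}
step 6: add edge 0-4 (w=5); MST = {0-1(w=2) 0-4(w=5) 0-7(w=4) 1-5(w=1) 2-4(w=3) 5-6(w=4)}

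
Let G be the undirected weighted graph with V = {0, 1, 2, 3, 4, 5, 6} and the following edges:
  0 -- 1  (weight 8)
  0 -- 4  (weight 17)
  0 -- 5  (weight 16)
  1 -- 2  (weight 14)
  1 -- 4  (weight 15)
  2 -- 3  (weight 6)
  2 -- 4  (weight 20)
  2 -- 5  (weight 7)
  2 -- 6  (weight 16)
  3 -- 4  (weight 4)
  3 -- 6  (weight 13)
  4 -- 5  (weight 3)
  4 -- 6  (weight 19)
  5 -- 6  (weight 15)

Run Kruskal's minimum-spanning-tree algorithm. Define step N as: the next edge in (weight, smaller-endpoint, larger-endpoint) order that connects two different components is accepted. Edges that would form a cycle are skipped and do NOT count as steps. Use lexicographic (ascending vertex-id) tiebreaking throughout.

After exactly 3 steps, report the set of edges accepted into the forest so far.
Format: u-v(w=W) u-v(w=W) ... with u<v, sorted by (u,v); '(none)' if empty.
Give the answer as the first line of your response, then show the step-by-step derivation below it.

2-3(w=6) 3-4(w=4) 4-5(w=3)

step 1: add edge 4-5 (w=3); MST = {4-5(w=3)}
step 2: add edge 3-4 (w=4); MST = {3-4(w=4) 4-5(w=3)}
step 3: add edge 2-3 (w=6); MST = {2-3(w=6) 3-4(w=4) 4-5(w=3)}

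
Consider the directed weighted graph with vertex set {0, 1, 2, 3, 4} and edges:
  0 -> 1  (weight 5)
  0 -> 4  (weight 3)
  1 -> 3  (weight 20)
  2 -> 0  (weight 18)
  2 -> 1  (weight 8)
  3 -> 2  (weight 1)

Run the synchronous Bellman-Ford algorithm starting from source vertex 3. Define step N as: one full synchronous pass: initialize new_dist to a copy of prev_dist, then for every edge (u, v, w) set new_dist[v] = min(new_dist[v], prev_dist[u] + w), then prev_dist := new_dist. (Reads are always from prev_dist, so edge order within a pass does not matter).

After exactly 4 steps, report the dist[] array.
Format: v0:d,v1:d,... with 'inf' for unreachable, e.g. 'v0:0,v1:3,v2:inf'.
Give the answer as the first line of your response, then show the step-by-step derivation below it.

v0:19,v1:9,v2:1,v3:0,v4:22

step 1: dist = v0:inf,v1:inf,v2:1,v3:0,v4:inf
step 2: dist = v0:19,v1:9,v2:1,v3:0,v4:inf
step 3: dist = v0:19,v1:9,v2:1,v3:0,v4:22
step 4: dist = v0:19,v1:9,v2:1,v3:0,v4:22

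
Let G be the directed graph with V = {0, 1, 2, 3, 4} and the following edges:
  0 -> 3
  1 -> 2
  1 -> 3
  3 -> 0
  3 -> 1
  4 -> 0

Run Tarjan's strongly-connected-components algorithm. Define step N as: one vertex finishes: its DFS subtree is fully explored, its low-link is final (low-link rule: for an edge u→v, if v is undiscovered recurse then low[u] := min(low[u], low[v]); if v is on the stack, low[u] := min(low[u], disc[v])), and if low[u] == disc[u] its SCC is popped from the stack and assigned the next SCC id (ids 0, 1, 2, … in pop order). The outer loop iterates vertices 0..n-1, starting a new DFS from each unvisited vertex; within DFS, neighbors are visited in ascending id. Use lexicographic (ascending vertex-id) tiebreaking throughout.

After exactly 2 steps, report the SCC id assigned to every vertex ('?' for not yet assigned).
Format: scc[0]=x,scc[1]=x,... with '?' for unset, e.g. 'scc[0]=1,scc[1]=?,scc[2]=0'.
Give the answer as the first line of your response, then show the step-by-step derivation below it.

scc[0]=?,scc[1]=?,scc[2]=0,scc[3]=?,scc[4]=?

step 1: low=(low[0]=0,low[1]=2,low[2]=3,low[3]=0,low[4]=?); scc=(scc[0]=?,scc[1]=?,scc[2]=0,scc[3]=?,scc[4]=?)
step 2: low=(low[0]=0,low[1]=1,low[2]=3,low[3]=0,low[4]=?); scc=(scc[0]=?,scc[1]=?,scc[2]=0,scc[3]=?,scc[4]=?)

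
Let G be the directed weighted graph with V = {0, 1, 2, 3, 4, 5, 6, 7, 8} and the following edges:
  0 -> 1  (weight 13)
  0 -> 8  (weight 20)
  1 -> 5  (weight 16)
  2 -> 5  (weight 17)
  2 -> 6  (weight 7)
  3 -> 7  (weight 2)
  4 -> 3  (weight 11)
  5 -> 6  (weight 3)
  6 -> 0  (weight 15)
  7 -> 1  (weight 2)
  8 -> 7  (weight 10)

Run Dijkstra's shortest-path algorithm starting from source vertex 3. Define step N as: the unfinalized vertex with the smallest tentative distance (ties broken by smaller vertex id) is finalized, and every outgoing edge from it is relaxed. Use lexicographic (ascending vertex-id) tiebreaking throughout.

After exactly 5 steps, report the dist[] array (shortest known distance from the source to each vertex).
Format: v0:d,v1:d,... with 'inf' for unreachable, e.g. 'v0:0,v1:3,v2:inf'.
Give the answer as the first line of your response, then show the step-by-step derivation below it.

v0:38,v1:4,v2:inf,v3:0,v4:inf,v5:20,v6:23,v7:2,v8:inf

step 1: dist = v0:inf,v1:inf,v2:inf,v3:0,v4:inf,v5:inf,v6:inf,v7:2,v8:inf
step 2: dist = v0:inf,v1:4,v2:inf,v3:0,v4:inf,v5:inf,v6:inf,v7:2,v8:inf
step 3: dist = v0:inf,v1:4,v2:inf,v3:0,v4:inf,v5:20,v6:inf,v7:2,v8:inf
step 4: dist = v0:inf,v1:4,v2:inf,v3:0,v4:inf,v5:20,v6:23,v7:2,v8:inf
step 5: dist = v0:38,v1:4,v2:inf,v3:0,v4:inf,v5:20,v6:23,v7:2,v8:inf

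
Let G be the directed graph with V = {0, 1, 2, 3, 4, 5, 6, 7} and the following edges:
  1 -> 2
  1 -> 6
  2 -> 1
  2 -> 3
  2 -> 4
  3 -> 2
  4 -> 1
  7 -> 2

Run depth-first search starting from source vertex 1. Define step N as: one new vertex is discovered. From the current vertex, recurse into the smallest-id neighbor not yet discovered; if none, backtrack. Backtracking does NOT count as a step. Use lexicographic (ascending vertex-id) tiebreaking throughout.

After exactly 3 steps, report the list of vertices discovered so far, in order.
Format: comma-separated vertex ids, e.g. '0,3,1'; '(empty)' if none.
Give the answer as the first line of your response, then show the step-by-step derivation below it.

1,2,3

step 1: discover 1; path=1; order=1
step 2: discover 2; path=1>2; order=1,2
step 3: discover 3; path=1>2>3; order=1,2,3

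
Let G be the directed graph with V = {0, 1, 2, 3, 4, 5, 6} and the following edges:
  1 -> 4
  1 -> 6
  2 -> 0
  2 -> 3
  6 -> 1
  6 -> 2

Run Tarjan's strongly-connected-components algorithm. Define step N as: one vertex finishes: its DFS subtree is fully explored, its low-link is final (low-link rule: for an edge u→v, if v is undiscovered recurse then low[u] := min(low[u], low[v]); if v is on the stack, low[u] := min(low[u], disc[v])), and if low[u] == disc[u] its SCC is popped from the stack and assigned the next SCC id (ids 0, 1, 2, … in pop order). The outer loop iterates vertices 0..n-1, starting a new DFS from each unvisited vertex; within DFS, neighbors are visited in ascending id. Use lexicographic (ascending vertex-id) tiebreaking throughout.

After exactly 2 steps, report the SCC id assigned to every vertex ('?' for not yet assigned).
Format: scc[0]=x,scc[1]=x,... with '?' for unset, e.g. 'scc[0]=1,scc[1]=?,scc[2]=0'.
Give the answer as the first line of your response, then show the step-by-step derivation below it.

scc[0]=0,scc[1]=?,scc[2]=?,scc[3]=?,scc[4]=1,scc[5]=?,scc[6]=?

step 1: low=(low[0]=0,low[1]=?,low[2]=?,low[3]=?,low[4]=?,low[5]=?,low[6]=?); scc=(scc[0]=0,scc[1]=?,scc[2]=?,scc[3]=?,scc[4]=?,scc[5]=?,scc[6]=?)
step 2: low=(low[0]=0,low[1]=1,low[2]=?,low[3]=?,low[4]=2,low[5]=?,low[6]=?); scc=(scc[0]=0,scc[1]=?,scc[2]=?,scc[3]=?,scc[4]=1,scc[5]=?,scc[6]=?)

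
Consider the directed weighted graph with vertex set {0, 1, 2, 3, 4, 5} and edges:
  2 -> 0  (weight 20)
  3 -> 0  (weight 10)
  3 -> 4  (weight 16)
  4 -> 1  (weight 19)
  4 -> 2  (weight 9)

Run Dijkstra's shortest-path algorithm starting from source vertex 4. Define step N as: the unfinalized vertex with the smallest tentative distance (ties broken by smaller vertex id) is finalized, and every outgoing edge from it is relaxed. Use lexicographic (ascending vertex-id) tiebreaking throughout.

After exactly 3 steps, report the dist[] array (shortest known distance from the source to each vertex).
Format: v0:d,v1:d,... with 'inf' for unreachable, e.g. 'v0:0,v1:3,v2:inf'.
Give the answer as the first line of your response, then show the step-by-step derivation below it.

v0:29,v1:19,v2:9,v3:inf,v4:0,v5:inf

step 1: dist = v0:inf,v1:19,v2:9,v3:inf,v4:0,v5:inf
step 2: dist = v0:29,v1:19,v2:9,v3:inf,v4:0,v5:inf
step 3: dist = v0:29,v1:19,v2:9,v3:inf,v4:0,v5:inf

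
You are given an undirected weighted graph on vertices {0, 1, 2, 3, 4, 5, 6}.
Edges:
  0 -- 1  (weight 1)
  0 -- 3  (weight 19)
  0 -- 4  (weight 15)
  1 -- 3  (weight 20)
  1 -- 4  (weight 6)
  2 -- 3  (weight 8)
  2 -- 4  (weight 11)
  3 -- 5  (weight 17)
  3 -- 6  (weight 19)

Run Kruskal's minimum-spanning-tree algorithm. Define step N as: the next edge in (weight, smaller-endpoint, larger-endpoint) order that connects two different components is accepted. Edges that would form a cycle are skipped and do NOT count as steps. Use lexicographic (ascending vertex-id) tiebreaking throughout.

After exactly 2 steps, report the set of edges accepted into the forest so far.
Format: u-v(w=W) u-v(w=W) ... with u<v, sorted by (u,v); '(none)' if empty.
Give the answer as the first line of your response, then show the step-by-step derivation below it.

0-1(w=1) 1-4(w=6)

step 1: add edge 0-1 (w=1); MST = {0-1(w=1)}
step 2: add edge 1-4 (w=6); MST = {0-1(w=1) 1-4(w=6)}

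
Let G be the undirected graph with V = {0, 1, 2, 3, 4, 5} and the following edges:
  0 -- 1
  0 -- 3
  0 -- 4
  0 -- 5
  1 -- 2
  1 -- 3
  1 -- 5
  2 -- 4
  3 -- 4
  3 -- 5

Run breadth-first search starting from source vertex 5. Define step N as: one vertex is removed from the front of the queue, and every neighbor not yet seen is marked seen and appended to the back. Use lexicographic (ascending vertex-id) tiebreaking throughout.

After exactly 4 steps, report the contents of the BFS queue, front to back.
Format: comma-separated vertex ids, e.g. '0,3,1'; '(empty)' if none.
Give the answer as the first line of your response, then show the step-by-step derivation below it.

4,2

step 1: dequeue 5; queue=[0,1,3]; order=5
step 2: dequeue 0; queue=[1,3,4]; order=5,0
step 3: dequeue 1; queue=[3,4,2]; order=5,0,1
step 4: dequeue 3; queue=[4,2]; order=5,0,1,3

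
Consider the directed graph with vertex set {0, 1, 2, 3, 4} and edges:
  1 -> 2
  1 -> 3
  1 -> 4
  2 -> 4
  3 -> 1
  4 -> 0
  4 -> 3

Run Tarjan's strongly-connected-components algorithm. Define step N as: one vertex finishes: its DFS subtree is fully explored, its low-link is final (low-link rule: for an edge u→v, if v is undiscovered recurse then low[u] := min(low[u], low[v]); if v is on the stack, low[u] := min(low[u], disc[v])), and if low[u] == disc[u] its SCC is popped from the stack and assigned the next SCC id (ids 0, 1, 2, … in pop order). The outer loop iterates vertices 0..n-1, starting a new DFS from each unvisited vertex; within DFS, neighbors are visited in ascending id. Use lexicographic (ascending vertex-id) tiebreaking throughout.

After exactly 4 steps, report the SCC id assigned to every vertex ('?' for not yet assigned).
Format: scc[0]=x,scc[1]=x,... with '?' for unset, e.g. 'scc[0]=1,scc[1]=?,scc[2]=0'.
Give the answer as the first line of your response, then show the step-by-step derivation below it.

scc[0]=0,scc[1]=?,scc[2]=?,scc[3]=?,scc[4]=?

step 1: low=(low[0]=0,low[1]=?,low[2]=?,low[3]=?,low[4]=?); scc=(scc[0]=0,scc[1]=?,scc[2]=?,scc[3]=?,scc[4]=?)
step 2: low=(low[0]=0,low[1]=1,low[2]=2,low[3]=1,low[4]=3); scc=(scc[0]=0,scc[1]=?,scc[2]=?,scc[3]=?,scc[4]=?)
step 3: low=(low[0]=0,low[1]=1,low[2]=2,low[3]=1,low[4]=1); scc=(scc[0]=0,scc[1]=?,scc[2]=?,scc[3]=?,scc[4]=?)
step 4: low=(low[0]=0,low[1]=1,low[2]=1,low[3]=1,low[4]=1); scc=(scc[0]=0,scc[1]=?,scc[2]=?,scc[3]=?,scc[4]=?)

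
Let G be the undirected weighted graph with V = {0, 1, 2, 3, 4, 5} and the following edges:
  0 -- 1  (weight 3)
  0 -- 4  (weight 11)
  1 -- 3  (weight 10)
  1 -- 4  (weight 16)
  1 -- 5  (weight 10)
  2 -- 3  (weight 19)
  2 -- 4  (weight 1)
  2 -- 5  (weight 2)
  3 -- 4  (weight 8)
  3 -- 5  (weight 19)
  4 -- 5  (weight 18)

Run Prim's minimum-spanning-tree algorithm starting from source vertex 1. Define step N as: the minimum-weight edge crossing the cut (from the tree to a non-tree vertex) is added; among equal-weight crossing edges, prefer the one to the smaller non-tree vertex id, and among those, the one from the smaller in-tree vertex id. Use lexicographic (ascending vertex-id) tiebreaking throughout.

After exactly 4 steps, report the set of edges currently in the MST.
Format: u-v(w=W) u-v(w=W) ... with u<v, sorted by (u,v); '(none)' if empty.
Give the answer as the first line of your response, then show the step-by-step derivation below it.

0-1(w=3) 1-3(w=10) 2-4(w=1) 3-4(w=8)

step 1: add edge 0-1 (w=3); MST = {0-1(w=3)}
step 2: add edge 1-3 (w=10); MST = {0-1(w=3) 1-3(w=10)}
step 3: add edge 3-4 (w=8); MST = {0-1(w=3) 1-3(w=10) 3-4(w=8)}
step 4: add edge 2-4 (w=1); MST = {0-1(w=3) 1-3(w=10) 2-4(w=1) 3-4(w=8)}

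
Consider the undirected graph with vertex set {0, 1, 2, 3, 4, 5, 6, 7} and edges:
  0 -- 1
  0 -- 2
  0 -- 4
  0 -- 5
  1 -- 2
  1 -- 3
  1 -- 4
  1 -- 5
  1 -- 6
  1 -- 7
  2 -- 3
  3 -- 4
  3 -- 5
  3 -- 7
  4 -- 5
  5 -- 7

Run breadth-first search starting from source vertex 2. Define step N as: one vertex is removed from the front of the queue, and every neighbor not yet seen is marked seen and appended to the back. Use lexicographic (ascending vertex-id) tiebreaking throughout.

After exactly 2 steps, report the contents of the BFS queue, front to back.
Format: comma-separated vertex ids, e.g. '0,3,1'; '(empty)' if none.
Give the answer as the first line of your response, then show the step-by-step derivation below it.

1,3,4,5

step 1: dequeue 2; queue=[0,1,3]; order=2
step 2: dequeue 0; queue=[1,3,4,5]; order=2,0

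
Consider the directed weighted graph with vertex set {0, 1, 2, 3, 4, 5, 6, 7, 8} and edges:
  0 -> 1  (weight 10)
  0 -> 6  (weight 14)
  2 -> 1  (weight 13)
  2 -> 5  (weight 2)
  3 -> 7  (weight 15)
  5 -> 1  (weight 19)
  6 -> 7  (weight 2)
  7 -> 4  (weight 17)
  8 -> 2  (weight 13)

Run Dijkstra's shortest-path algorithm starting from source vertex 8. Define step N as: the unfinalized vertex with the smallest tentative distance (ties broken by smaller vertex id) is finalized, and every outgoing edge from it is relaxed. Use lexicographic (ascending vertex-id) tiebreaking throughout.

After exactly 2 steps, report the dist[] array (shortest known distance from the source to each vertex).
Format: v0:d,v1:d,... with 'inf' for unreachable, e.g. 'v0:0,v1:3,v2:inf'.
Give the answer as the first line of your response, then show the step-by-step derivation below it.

v0:inf,v1:26,v2:13,v3:inf,v4:inf,v5:15,v6:inf,v7:inf,v8:0

step 1: dist = v0:inf,v1:inf,v2:13,v3:inf,v4:inf,v5:inf,v6:inf,v7:inf,v8:0
step 2: dist = v0:inf,v1:26,v2:13,v3:inf,v4:inf,v5:15,v6:inf,v7:inf,v8:0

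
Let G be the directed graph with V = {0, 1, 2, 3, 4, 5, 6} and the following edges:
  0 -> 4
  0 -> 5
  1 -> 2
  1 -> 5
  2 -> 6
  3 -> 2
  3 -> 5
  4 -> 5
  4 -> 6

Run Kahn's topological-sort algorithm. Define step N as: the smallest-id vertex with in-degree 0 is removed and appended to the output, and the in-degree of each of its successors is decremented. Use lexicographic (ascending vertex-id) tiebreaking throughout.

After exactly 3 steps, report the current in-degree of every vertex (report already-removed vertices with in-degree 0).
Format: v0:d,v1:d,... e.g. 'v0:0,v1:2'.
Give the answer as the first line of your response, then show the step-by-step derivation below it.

v0:0,v1:0,v2:0,v3:0,v4:0,v5:1,v6:2

step 1: output 0; order=[0]; indeg=(0,0,2,0,0,3,2)
step 2: output 1; order=[0,1]; indeg=(0,0,1,0,0,2,2)
step 3: output 3; order=[0,1,3]; indeg=(0,0,0,0,0,1,2)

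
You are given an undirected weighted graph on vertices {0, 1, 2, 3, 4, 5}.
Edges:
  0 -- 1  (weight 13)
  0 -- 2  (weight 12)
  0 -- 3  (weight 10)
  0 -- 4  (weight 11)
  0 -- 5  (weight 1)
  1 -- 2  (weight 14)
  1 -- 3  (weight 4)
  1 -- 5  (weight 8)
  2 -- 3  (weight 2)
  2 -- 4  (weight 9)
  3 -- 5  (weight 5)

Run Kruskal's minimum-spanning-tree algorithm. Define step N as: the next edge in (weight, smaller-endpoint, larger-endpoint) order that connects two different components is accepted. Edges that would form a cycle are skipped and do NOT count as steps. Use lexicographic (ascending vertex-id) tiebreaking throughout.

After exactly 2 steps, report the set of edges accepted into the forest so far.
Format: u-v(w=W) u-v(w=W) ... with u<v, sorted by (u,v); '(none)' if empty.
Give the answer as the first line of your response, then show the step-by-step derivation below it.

0-5(w=1) 2-3(w=2)

step 1: add edge 0-5 (w=1); MST = {0-5(w=1)}
step 2: add edge 2-3 (w=2); MST = {0-5(w=1) 2-3(w=2)}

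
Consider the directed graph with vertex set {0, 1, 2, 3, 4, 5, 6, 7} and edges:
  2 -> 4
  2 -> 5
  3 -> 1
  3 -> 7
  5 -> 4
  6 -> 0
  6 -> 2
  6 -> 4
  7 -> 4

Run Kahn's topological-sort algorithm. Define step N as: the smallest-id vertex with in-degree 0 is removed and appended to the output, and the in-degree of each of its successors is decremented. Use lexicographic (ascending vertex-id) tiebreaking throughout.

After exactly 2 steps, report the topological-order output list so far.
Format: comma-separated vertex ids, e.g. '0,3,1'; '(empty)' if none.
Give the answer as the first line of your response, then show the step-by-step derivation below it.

3,1

step 1: output 3; order=[3]; indeg=(1,0,1,0,4,1,0,0)
step 2: output 1; order=[3,1]; indeg=(1,0,1,0,4,1,0,0)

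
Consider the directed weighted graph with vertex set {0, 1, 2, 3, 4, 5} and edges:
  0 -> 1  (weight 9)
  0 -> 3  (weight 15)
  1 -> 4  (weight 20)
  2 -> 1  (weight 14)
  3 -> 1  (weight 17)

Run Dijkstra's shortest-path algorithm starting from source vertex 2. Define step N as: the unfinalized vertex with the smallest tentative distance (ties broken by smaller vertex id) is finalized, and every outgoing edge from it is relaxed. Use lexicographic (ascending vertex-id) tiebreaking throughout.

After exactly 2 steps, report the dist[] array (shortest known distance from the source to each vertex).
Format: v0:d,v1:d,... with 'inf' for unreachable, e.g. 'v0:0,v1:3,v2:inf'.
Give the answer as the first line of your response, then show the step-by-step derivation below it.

v0:inf,v1:14,v2:0,v3:inf,v4:34,v5:inf

step 1: dist = v0:inf,v1:14,v2:0,v3:inf,v4:inf,v5:inf
step 2: dist = v0:inf,v1:14,v2:0,v3:inf,v4:34,v5:inf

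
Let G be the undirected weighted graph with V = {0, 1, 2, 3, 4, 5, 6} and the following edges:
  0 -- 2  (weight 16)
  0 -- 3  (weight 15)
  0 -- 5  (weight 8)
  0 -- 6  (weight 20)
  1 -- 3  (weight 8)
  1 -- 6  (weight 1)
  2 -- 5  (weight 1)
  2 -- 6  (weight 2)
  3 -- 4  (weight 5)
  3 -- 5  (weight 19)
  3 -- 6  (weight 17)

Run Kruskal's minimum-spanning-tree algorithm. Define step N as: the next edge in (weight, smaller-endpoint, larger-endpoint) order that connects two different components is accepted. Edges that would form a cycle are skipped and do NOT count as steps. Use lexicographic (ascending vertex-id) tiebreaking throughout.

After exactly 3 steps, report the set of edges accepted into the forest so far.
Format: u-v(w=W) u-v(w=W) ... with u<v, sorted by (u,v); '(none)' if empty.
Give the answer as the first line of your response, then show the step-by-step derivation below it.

1-6(w=1) 2-5(w=1) 2-6(w=2)

step 1: add edge 1-6 (w=1); MST = {1-6(w=1)}
step 2: add edge 2-5 (w=1); MST = {1-6(w=1) 2-5(w=1)}
step 3: add edge 2-6 (w=2); MST = {1-6(w=1) 2-5(w=1) 2-6(w=2)}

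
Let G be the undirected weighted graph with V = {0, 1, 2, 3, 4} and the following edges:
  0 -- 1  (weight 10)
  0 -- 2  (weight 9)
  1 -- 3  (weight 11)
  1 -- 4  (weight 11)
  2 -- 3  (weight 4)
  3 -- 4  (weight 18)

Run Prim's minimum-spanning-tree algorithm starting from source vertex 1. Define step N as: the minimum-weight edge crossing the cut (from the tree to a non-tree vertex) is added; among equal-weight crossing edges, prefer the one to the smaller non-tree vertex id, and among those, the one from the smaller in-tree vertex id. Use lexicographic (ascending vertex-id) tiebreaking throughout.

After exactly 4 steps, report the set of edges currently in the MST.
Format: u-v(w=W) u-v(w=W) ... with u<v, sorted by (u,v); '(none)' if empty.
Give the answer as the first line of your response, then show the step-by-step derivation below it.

0-1(w=10) 0-2(w=9) 1-4(w=11) 2-3(w=4)

step 1: add edge 0-1 (w=10); MST = {0-1(w=10)}
step 2: add edge 0-2 (w=9); MST = {0-1(w=10) 0-2(w=9)}
step 3: add edge 2-3 (w=4); MST = {0-1(w=10) 0-2(w=9) 2-3(w=4)}
step 4: add edge 1-4 (w=11); MST = {0-1(w=10) 0-2(w=9) 1-4(w=11) 2-3(w=4)}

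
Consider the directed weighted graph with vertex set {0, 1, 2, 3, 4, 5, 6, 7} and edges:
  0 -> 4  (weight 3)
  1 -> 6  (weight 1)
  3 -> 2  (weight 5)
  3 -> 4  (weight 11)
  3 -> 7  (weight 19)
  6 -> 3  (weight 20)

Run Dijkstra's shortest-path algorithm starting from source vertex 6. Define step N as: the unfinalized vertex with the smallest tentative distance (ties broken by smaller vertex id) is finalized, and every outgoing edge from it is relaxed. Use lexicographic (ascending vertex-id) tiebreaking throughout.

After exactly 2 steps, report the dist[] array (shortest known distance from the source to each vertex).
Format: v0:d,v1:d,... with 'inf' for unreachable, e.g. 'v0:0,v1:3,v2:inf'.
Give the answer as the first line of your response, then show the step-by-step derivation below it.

v0:inf,v1:inf,v2:25,v3:20,v4:31,v5:inf,v6:0,v7:39

step 1: dist = v0:inf,v1:inf,v2:inf,v3:20,v4:inf,v5:inf,v6:0,v7:inf
step 2: dist = v0:inf,v1:inf,v2:25,v3:20,v4:31,v5:inf,v6:0,v7:39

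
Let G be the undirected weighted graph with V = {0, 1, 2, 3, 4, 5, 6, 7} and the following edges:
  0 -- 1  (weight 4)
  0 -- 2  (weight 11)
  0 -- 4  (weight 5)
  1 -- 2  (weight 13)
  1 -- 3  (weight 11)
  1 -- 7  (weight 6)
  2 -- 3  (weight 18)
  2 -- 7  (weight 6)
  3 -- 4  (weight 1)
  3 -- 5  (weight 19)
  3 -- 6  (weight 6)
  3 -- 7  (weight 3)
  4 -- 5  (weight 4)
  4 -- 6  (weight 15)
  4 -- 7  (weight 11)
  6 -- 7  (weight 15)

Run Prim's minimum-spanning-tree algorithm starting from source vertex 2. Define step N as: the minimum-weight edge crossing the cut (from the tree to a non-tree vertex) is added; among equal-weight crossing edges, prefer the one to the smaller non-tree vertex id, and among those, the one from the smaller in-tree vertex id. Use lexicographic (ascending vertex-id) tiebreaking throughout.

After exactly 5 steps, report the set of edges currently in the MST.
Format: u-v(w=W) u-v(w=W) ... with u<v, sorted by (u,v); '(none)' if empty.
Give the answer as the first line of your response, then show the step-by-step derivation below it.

0-4(w=5) 2-7(w=6) 3-4(w=1) 3-7(w=3) 4-5(w=4)

step 1: add edge 2-7 (w=6); MST = {2-7(w=6)}
step 2: add edge 3-7 (w=3); MST = {2-7(w=6) 3-7(w=3)}
step 3: add edge 3-4 (w=1); MST = {2-7(w=6) 3-4(w=1) 3-7(w=3)}
step 4: add edge 4-5 (w=4); MST = {2-7(w=6) 3-4(w=1) 3-7(w=3) 4-5(w=4)}
step 5: add edge 0-4 (w=5); MST = {0-4(w=5) 2-7(w=6) 3-4(w=1) 3-7(w=3) 4-5(w=4)}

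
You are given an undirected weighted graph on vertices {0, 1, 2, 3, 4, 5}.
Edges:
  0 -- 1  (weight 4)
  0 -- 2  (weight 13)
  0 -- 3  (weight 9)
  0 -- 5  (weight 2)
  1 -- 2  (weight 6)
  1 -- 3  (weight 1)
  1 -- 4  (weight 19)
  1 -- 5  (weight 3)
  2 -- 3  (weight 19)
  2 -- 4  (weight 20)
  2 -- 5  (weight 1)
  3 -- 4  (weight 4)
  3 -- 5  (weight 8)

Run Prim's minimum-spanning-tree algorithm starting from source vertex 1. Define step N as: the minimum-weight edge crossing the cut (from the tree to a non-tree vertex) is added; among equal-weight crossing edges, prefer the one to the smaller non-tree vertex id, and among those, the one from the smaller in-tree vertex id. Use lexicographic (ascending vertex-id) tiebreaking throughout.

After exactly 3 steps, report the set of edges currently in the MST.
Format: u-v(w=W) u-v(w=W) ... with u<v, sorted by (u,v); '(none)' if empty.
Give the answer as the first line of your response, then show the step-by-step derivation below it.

1-3(w=1) 1-5(w=3) 2-5(w=1)

step 1: add edge 1-3 (w=1); MST = {1-3(w=1)}
step 2: add edge 1-5 (w=3); MST = {1-3(w=1) 1-5(w=3)}
step 3: add edge 2-5 (w=1); MST = {1-3(w=1) 1-5(w=3) 2-5(w=1)}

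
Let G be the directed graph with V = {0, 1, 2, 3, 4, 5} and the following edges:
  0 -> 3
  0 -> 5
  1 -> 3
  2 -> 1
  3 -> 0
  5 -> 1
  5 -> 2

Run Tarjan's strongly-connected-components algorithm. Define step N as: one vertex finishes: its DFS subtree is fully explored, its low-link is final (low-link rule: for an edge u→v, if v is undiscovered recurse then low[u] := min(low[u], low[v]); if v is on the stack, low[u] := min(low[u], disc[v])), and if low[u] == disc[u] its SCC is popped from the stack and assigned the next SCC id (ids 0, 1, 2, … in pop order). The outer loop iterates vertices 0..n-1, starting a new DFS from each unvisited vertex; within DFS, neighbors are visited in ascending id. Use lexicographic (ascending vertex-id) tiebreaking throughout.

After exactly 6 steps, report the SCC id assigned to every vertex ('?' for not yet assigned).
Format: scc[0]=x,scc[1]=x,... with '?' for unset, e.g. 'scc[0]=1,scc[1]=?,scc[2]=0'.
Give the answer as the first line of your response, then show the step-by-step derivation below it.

scc[0]=0,scc[1]=0,scc[2]=0,scc[3]=0,scc[4]=1,scc[5]=0

step 1: low=(low[0]=0,low[1]=?,low[2]=?,low[3]=0,low[4]=?,low[5]=?); scc=(scc[0]=?,scc[1]=?,scc[2]=?,scc[3]=?,scc[4]=?,scc[5]=?)
step 2: low=(low[0]=0,low[1]=1,low[2]=?,low[3]=0,low[4]=?,low[5]=2); scc=(scc[0]=?,scc[1]=?,scc[2]=?,scc[3]=?,scc[4]=?,scc[5]=?)
step 3: low=(low[0]=0,low[1]=1,low[2]=3,low[3]=0,low[4]=?,low[5]=1); scc=(scc[0]=?,scc[1]=?,scc[2]=?,scc[3]=?,scc[4]=?,scc[5]=?)
step 4: low=(low[0]=0,low[1]=1,low[2]=3,low[3]=0,low[4]=?,low[5]=1); scc=(scc[0]=?,scc[1]=?,scc[2]=?,scc[3]=?,scc[4]=?,scc[5]=?)
step 5: low=(low[0]=0,low[1]=1,low[2]=3,low[3]=0,low[4]=?,low[5]=1); scc=(scc[0]=0,scc[1]=0,scc[2]=0,scc[3]=0,scc[4]=?,scc[5]=0)
step 6: low=(low[0]=0,low[1]=1,low[2]=3,low[3]=0,low[4]=5,low[5]=1); scc=(scc[0]=0,scc[1]=0,scc[2]=0,scc[3]=0,scc[4]=1,scc[5]=0)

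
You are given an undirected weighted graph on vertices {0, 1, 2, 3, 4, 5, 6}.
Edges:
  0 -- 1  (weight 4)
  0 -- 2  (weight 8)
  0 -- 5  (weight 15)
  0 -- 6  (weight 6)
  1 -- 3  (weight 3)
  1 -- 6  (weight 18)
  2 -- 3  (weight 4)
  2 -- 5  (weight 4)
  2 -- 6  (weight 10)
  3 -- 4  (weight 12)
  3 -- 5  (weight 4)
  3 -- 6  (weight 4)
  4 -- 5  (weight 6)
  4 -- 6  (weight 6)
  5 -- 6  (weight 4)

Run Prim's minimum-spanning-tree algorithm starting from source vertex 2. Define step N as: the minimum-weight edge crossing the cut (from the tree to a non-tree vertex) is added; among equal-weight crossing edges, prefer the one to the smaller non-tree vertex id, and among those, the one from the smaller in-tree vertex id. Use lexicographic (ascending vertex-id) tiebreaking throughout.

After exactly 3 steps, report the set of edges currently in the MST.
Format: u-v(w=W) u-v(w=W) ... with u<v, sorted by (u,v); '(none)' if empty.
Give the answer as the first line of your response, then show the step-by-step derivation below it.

0-1(w=4) 1-3(w=3) 2-3(w=4)

step 1: add edge 2-3 (w=4); MST = {2-3(w=4)}
step 2: add edge 1-3 (w=3); MST = {1-3(w=3) 2-3(w=4)}
step 3: add edge 0-1 (w=4); MST = {0-1(w=4) 1-3(w=3) 2-3(w=4)}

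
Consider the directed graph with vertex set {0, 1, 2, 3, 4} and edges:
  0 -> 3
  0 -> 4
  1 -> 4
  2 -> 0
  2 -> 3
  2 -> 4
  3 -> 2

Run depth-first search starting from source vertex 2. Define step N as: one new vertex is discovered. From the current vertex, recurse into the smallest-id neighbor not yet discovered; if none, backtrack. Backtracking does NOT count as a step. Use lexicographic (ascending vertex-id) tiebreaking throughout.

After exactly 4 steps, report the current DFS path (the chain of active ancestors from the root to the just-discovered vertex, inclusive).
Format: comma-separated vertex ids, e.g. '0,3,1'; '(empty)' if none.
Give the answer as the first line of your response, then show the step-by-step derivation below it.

2,0,4

step 1: discover 2; path=2; order=2
step 2: discover 0; path=2>0; order=2,0
step 3: discover 3; path=2>0>3; order=2,0,3
step 4: discover 4; path=2>0>4; order=2,0,3,4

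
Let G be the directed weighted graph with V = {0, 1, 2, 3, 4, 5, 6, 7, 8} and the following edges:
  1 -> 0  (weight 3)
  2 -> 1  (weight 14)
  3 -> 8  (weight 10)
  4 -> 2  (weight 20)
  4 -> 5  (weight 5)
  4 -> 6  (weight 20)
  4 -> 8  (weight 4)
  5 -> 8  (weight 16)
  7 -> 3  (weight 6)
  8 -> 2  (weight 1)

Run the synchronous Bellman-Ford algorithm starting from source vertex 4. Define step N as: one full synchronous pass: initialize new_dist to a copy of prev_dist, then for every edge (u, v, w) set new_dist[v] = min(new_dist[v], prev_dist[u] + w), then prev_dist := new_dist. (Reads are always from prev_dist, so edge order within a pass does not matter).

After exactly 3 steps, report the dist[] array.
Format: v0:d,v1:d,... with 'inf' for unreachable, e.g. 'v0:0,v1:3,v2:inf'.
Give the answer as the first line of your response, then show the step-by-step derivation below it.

v0:37,v1:19,v2:5,v3:inf,v4:0,v5:5,v6:20,v7:inf,v8:4

step 1: dist = v0:inf,v1:inf,v2:20,v3:inf,v4:0,v5:5,v6:20,v7:inf,v8:4
step 2: dist = v0:inf,v1:34,v2:5,v3:inf,v4:0,v5:5,v6:20,v7:inf,v8:4
step 3: dist = v0:37,v1:19,v2:5,v3:inf,v4:0,v5:5,v6:20,v7:inf,v8:4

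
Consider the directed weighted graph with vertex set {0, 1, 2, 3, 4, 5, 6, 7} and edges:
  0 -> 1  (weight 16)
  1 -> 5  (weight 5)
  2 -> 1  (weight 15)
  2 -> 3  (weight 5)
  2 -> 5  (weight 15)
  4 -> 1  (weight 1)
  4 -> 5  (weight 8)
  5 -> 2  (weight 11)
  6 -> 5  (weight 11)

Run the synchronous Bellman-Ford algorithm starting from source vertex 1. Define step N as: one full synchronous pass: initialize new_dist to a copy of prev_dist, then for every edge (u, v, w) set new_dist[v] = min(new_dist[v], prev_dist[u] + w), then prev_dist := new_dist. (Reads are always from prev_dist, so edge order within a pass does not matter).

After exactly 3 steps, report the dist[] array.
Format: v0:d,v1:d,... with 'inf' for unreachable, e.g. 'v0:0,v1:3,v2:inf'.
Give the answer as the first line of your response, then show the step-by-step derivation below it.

v0:inf,v1:0,v2:16,v3:21,v4:inf,v5:5,v6:inf,v7:inf

step 1: dist = v0:inf,v1:0,v2:inf,v3:inf,v4:inf,v5:5,v6:inf,v7:inf
step 2: dist = v0:inf,v1:0,v2:16,v3:inf,v4:inf,v5:5,v6:inf,v7:inf
step 3: dist = v0:inf,v1:0,v2:16,v3:21,v4:inf,v5:5,v6:inf,v7:inf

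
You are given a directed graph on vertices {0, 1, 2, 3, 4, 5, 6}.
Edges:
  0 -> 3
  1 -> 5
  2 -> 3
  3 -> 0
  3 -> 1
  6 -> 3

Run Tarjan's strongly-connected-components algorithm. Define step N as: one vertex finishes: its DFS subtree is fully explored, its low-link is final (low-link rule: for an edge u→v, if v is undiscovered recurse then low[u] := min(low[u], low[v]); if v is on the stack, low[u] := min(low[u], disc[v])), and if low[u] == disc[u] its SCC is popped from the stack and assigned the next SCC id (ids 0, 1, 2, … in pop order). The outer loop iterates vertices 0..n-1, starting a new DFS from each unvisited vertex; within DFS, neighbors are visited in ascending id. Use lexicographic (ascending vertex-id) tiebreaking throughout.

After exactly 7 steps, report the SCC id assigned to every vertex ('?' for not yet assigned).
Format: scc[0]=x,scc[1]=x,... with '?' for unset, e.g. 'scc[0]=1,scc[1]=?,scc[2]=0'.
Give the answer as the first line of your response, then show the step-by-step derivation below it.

scc[0]=2,scc[1]=1,scc[2]=3,scc[3]=2,scc[4]=4,scc[5]=0,scc[6]=5

step 1: low=(low[0]=0,low[1]=2,low[2]=?,low[3]=0,low[4]=?,low[5]=3,low[6]=?); scc=(scc[0]=?,scc[1]=?,scc[2]=?,scc[3]=?,scc[4]=?,scc[5]=0,scc[6]=?)
step 2: low=(low[0]=0,low[1]=2,low[2]=?,low[3]=0,low[4]=?,low[5]=3,low[6]=?); scc=(scc[0]=?,scc[1]=1,scc[2]=?,scc[3]=?,scc[4]=?,scc[5]=0,scc[6]=?)
step 3: low=(low[0]=0,low[1]=2,low[2]=?,low[3]=0,low[4]=?,low[5]=3,low[6]=?); scc=(scc[0]=?,scc[1]=1,scc[2]=?,scc[3]=?,scc[4]=?,scc[5]=0,scc[6]=?)
step 4: low=(low[0]=0,low[1]=2,low[2]=?,low[3]=0,low[4]=?,low[5]=3,low[6]=?); scc=(scc[0]=2,scc[1]=1,scc[2]=?,scc[3]=2,scc[4]=?,scc[5]=0,scc[6]=?)
step 5: low=(low[0]=0,low[1]=2,low[2]=4,low[3]=0,low[4]=?,low[5]=3,low[6]=?); scc=(scc[0]=2,scc[1]=1,scc[2]=3,scc[3]=2,scc[4]=?,scc[5]=0,scc[6]=?)
step 6: low=(low[0]=0,low[1]=2,low[2]=4,low[3]=0,low[4]=5,low[5]=3,low[6]=?); scc=(scc[0]=2,scc[1]=1,scc[2]=3,scc[3]=2,scc[4]=4,scc[5]=0,scc[6]=?)
step 7: low=(low[0]=0,low[1]=2,low[2]=4,low[3]=0,low[4]=5,low[5]=3,low[6]=6); scc=(scc[0]=2,scc[1]=1,scc[2]=3,scc[3]=2,scc[4]=4,scc[5]=0,scc[6]=5)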